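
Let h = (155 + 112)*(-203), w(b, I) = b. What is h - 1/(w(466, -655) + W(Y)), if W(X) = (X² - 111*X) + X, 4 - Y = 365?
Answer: -9241107898/170497 ≈ -54201.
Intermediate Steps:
Y = -361 (Y = 4 - 1*365 = 4 - 365 = -361)
h = -54201 (h = 267*(-203) = -54201)
W(X) = X² - 110*X
h - 1/(w(466, -655) + W(Y)) = -54201 - 1/(466 - 361*(-110 - 361)) = -54201 - 1/(466 - 361*(-471)) = -54201 - 1/(466 + 170031) = -54201 - 1/170497 = -9241107898/170497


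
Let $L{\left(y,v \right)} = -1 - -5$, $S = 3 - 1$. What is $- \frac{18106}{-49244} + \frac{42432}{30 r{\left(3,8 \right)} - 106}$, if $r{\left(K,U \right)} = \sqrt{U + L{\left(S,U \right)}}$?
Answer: $- \frac{27685171879}{2683798} - \frac{636480 \sqrt{3}}{109} \approx -20430.0$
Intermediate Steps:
$S = 2$
$L{\left(y,v \right)} = 4$ ($L{\left(y,v \right)} = -1 + 5 = 4$)
$r{\left(K,U \right)} = \sqrt{4 + U}$ ($r{\left(K,U \right)} = \sqrt{U + 4} = \sqrt{4 + U}$)
$- \frac{18106}{-49244} + \frac{42432}{30 r{\left(3,8 \right)} - 106} = - \frac{18106}{-49244} + \frac{42432}{30 \sqrt{4 + 8} - 106} = \left(-18106\right) \left(- \frac{1}{49244}\right) + \frac{42432}{30 \sqrt{12} - 106} = \frac{9053}{24622} + \frac{42432}{30 \cdot 2 \sqrt{3} - 106} = \frac{9053}{24622} + \frac{42432}{60 \sqrt{3} - 106} = \frac{9053}{24622} + \frac{42432}{-106 + 60 \sqrt{3}}$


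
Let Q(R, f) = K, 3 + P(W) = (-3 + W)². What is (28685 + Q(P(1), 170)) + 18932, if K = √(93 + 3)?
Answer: 47617 + 4*√6 ≈ 47627.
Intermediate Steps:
P(W) = -3 + (-3 + W)²
K = 4*√6 (K = √96 = 4*√6 ≈ 9.7980)
Q(R, f) = 4*√6
(28685 + Q(P(1), 170)) + 18932 = (28685 + 4*√6) + 18932 = 47617 + 4*√6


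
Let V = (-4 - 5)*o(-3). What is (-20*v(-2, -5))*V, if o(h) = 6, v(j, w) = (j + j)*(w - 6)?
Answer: 47520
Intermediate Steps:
v(j, w) = 2*j*(-6 + w) (v(j, w) = (2*j)*(-6 + w) = 2*j*(-6 + w))
V = -54 (V = (-4 - 5)*6 = -9*6 = -54)
(-20*v(-2, -5))*V = -40*(-2)*(-6 - 5)*(-54) = -40*(-2)*(-11)*(-54) = -20*44*(-54) = -880*(-54) = 47520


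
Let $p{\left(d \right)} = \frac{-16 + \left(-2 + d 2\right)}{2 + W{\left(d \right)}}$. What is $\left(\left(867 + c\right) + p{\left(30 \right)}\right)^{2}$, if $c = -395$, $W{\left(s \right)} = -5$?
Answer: $209764$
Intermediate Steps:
$p{\left(d \right)} = 6 - \frac{2 d}{3}$ ($p{\left(d \right)} = \frac{-16 + \left(-2 + d 2\right)}{2 - 5} = \frac{-16 + \left(-2 + 2 d\right)}{-3} = \left(-18 + 2 d\right) \left(- \frac{1}{3}\right) = 6 - \frac{2 d}{3}$)
$\left(\left(867 + c\right) + p{\left(30 \right)}\right)^{2} = \left(\left(867 - 395\right) + \left(6 - 20\right)\right)^{2} = \left(472 + \left(6 - 20\right)\right)^{2} = \left(472 - 14\right)^{2} = 458^{2} = 209764$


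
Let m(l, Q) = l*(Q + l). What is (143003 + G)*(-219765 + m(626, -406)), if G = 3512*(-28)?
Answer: -3664704015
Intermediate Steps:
G = -98336
(143003 + G)*(-219765 + m(626, -406)) = (143003 - 98336)*(-219765 + 626*(-406 + 626)) = 44667*(-219765 + 626*220) = 44667*(-219765 + 137720) = 44667*(-82045) = -3664704015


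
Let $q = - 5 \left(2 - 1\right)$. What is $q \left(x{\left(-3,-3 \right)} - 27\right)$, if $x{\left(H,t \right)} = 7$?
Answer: $100$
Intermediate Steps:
$q = -5$ ($q = \left(-5\right) 1 = -5$)
$q \left(x{\left(-3,-3 \right)} - 27\right) = - 5 \left(7 - 27\right) = \left(-5\right) \left(-20\right) = 100$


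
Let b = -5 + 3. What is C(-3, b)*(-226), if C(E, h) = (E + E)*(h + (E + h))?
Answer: -9492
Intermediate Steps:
b = -2
C(E, h) = 2*E*(E + 2*h) (C(E, h) = (2*E)*(E + 2*h) = 2*E*(E + 2*h))
C(-3, b)*(-226) = (2*(-3)*(-3 + 2*(-2)))*(-226) = (2*(-3)*(-3 - 4))*(-226) = (2*(-3)*(-7))*(-226) = 42*(-226) = -9492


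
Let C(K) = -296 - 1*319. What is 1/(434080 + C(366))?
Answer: 1/433465 ≈ 2.3070e-6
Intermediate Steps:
C(K) = -615 (C(K) = -296 - 319 = -615)
1/(434080 + C(366)) = 1/(434080 - 615) = 1/433465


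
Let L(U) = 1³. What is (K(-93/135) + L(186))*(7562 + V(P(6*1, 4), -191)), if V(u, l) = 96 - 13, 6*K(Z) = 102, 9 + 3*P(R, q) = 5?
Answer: 137610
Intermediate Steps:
P(R, q) = -4/3 (P(R, q) = -3 + (⅓)*5 = -3 + 5/3 = -4/3)
K(Z) = 17 (K(Z) = (⅙)*102 = 17)
L(U) = 1
V(u, l) = 83
(K(-93/135) + L(186))*(7562 + V(P(6*1, 4), -191)) = (17 + 1)*(7562 + 83) = 18*7645 = 137610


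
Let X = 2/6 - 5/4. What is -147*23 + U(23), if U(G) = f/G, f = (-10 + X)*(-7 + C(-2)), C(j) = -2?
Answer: -310659/92 ≈ -3376.7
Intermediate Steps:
X = -11/12 (X = 2*(⅙) - 5*¼ = ⅓ - 5/4 = -11/12 ≈ -0.91667)
f = 393/4 (f = (-10 - 11/12)*(-7 - 2) = -131/12*(-9) = 393/4 ≈ 98.250)
U(G) = 393/(4*G)
-147*23 + U(23) = -147*23 + (393/4)/23 = -3381 + (393/4)*(1/23) = -3381 + 393/92 = -310659/92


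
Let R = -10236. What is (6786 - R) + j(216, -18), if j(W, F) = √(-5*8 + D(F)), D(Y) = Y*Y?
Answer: 17022 + 2*√71 ≈ 17039.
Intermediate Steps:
D(Y) = Y²
j(W, F) = √(-40 + F²) (j(W, F) = √(-5*8 + F²) = √(-40 + F²))
(6786 - R) + j(216, -18) = (6786 - 1*(-10236)) + √(-40 + (-18)²) = (6786 + 10236) + √(-40 + 324) = 17022 + √284 = 17022 + 2*√71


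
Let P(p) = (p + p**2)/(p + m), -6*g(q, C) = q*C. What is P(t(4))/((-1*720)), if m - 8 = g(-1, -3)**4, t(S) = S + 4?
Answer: -8/1285 ≈ -0.0062257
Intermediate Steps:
g(q, C) = -C*q/6 (g(q, C) = -q*C/6 = -C*q/6)
t(S) = 4 + S
m = 129/16 (m = 8 + (-1/6*(-3)*(-1))**4 = 8 + (-1/2)**4 = 8 + 1/16 = 129/16 ≈ 8.0625)
P(p) = (p + p**2)/(129/16 + p) (P(p) = (p + p**2)/(p + 129/16) = (p + p**2)/(129/16 + p))
P(t(4))/((-1*720)) = (16*(4 + 4)*(1 + (4 + 4))/(129 + 16*(4 + 4)))/((-1*720)) = (16*8*(1 + 8)/(129 + 16*8))/(-720) = (16*8*9/(129 + 128))*(-1/720) = (16*8*9/257)*(-1/720) = (16*8*(1/257)*9)*(-1/720) = (1152/257)*(-1/720) = -8/1285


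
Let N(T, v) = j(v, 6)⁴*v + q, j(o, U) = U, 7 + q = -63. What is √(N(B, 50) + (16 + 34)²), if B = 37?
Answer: 9*√830 ≈ 259.29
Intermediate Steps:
q = -70 (q = -7 - 63 = -70)
N(T, v) = -70 + 1296*v (N(T, v) = 6⁴*v - 70 = 1296*v - 70 = -70 + 1296*v)
√(N(B, 50) + (16 + 34)²) = √((-70 + 1296*50) + (16 + 34)²) = √((-70 + 64800) + 50²) = √(64730 + 2500) = √67230 = 9*√830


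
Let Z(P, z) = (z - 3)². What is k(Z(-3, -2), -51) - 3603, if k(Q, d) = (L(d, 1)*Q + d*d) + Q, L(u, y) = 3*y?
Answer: -902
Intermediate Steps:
Z(P, z) = (-3 + z)²
k(Q, d) = d² + 4*Q (k(Q, d) = ((3*1)*Q + d*d) + Q = (3*Q + d²) + Q = (d² + 3*Q) + Q = d² + 4*Q)
k(Z(-3, -2), -51) - 3603 = ((-51)² + 4*(-3 - 2)²) - 3603 = (2601 + 4*(-5)²) - 3603 = (2601 + 4*25) - 3603 = (2601 + 100) - 3603 = 2701 - 3603 = -902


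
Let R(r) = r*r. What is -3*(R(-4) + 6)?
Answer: -66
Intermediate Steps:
R(r) = r**2
-3*(R(-4) + 6) = -3*((-4)**2 + 6) = -3*(16 + 6) = -3*22 = -66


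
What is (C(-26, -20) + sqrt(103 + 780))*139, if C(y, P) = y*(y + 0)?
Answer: 93964 + 139*sqrt(883) ≈ 98094.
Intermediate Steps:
C(y, P) = y**2 (C(y, P) = y*y = y**2)
(C(-26, -20) + sqrt(103 + 780))*139 = ((-26)**2 + sqrt(103 + 780))*139 = (676 + sqrt(883))*139 = 93964 + 139*sqrt(883)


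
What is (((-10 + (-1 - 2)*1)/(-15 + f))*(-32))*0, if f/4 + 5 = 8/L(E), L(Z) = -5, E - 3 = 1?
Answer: 0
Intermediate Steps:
E = 4 (E = 3 + 1 = 4)
f = -132/5 (f = -20 + 4*(8/(-5)) = -20 + 4*(8*(-⅕)) = -20 + 4*(-8/5) = -20 - 32/5 = -132/5 ≈ -26.400)
(((-10 + (-1 - 2)*1)/(-15 + f))*(-32))*0 = (((-10 + (-1 - 2)*1)/(-15 - 132/5))*(-32))*0 = (((-10 - 3*1)/(-207/5))*(-32))*0 = (((-10 - 3)*(-5/207))*(-32))*0 = (-13*(-5/207)*(-32))*0 = ((65/207)*(-32))*0 = -2080/207*0 = 0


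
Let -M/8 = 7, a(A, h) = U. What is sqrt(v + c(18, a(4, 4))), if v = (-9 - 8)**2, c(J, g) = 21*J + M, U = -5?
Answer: sqrt(611) ≈ 24.718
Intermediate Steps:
a(A, h) = -5
M = -56 (M = -8*7 = -56)
c(J, g) = -56 + 21*J (c(J, g) = 21*J - 56 = -56 + 21*J)
v = 289 (v = (-17)**2 = 289)
sqrt(v + c(18, a(4, 4))) = sqrt(289 + (-56 + 21*18)) = sqrt(289 + (-56 + 378)) = sqrt(289 + 322) = sqrt(611)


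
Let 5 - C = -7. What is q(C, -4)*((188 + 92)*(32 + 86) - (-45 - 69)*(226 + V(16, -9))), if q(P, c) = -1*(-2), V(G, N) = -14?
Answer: 114416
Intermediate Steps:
C = 12 (C = 5 - 1*(-7) = 5 + 7 = 12)
q(P, c) = 2
q(C, -4)*((188 + 92)*(32 + 86) - (-45 - 69)*(226 + V(16, -9))) = 2*((188 + 92)*(32 + 86) - (-45 - 69)*(226 - 14)) = 2*(280*118 - (-114)*212) = 2*(33040 - 1*(-24168)) = 2*(33040 + 24168) = 2*57208 = 114416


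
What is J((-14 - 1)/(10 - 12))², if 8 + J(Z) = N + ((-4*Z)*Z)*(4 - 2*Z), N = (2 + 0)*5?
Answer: 6135529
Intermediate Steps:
N = 10 (N = 2*5 = 10)
J(Z) = 2 - 4*Z²*(4 - 2*Z) (J(Z) = -8 + (10 + ((-4*Z)*Z)*(4 - 2*Z)) = -8 + (10 + (-4*Z²)*(4 - 2*Z)) = -8 + (10 - 4*Z²*(4 - 2*Z)) = 2 - 4*Z²*(4 - 2*Z))
J((-14 - 1)/(10 - 12))² = (2 - 16*(-14 - 1)²/(10 - 12)² + 8*((-14 - 1)/(10 - 12))³)² = (2 - 16*(-15/(-2))² + 8*(-15/(-2))³)² = (2 - 16*(-15*(-½))² + 8*(-15*(-½))³)² = (2 - 16*(15/2)² + 8*(15/2)³)² = (2 - 16*225/4 + 8*(3375/8))² = (2 - 900 + 3375)² = 2477² = 6135529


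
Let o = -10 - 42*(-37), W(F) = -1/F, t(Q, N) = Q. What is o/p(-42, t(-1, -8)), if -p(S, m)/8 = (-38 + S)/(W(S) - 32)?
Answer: -259199/3360 ≈ -77.143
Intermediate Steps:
o = 1544 (o = -10 + 1554 = 1544)
p(S, m) = -8*(-38 + S)/(-32 - 1/S) (p(S, m) = -8*(-38 + S)/(-1/S - 32) = -8*(-38 + S)/(-32 - 1/S))
o/p(-42, t(-1, -8)) = 1544/((8*(-42)*(-38 - 42)/(1 + 32*(-42)))) = 1544/((8*(-42)*(-80)/(1 - 1344))) = 1544/((8*(-42)*(-80)/(-1343))) = 1544/((8*(-42)*(-1/1343)*(-80))) = 1544/(-26880/1343) = 1544*(-1343/26880) = -259199/3360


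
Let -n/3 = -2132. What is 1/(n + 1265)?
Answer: 1/7661 ≈ 0.00013053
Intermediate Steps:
n = 6396 (n = -3*(-2132) = 6396)
1/(n + 1265) = 1/(6396 + 1265) = 1/7661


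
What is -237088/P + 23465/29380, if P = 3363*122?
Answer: 20474735/92724636 ≈ 0.22081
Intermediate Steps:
P = 410286
-237088/P + 23465/29380 = -237088/410286 + 23465/29380 = -237088*1/410286 + 23465*(1/29380) = -118544/205143 + 361/452 = 20474735/92724636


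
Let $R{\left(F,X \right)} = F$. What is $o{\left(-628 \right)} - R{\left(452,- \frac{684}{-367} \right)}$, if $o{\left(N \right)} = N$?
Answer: $-1080$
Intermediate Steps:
$o{\left(-628 \right)} - R{\left(452,- \frac{684}{-367} \right)} = -628 - 452 = -1080$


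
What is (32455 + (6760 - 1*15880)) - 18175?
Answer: 5160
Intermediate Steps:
(32455 + (6760 - 1*15880)) - 18175 = (32455 + (6760 - 15880)) - 18175 = (32455 - 9120) - 18175 = 23335 - 18175 = 5160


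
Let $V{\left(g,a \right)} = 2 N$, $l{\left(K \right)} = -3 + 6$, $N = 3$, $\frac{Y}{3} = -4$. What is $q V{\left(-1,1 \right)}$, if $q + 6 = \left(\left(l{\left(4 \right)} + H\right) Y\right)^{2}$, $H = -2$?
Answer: $828$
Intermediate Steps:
$Y = -12$ ($Y = 3 \left(-4\right) = -12$)
$l{\left(K \right)} = 3$
$V{\left(g,a \right)} = 6$ ($V{\left(g,a \right)} = 2 \cdot 3 = 6$)
$q = 138$ ($q = -6 + \left(\left(3 - 2\right) \left(-12\right)\right)^{2} = -6 + \left(1 \left(-12\right)\right)^{2} = -6 + \left(-12\right)^{2} = -6 + 144 = 138$)
$q V{\left(-1,1 \right)} = 138 \cdot 6 = 828$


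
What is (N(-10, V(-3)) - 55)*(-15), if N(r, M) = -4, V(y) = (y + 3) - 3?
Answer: 885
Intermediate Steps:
V(y) = y (V(y) = (3 + y) - 3 = y)
(N(-10, V(-3)) - 55)*(-15) = (-4 - 55)*(-15) = -59*(-15) = 885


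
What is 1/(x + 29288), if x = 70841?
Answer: 1/100129 ≈ 9.9871e-6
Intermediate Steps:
1/(x + 29288) = 1/(70841 + 29288) = 1/100129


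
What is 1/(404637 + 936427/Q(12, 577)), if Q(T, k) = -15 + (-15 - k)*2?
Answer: 1199/484223336 ≈ 2.4761e-6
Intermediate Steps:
Q(T, k) = -45 - 2*k (Q(T, k) = -15 + (-30 - 2*k) = -45 - 2*k)
1/(404637 + 936427/Q(12, 577)) = 1/(404637 + 936427/(-45 - 2*577)) = 1/(404637 + 936427/(-45 - 1154)) = 1/(404637 + 936427/(-1199)) = 1/(404637 + 936427*(-1/1199)) = 1/(404637 - 936427/1199) = 1/(484223336/1199) = 1199/484223336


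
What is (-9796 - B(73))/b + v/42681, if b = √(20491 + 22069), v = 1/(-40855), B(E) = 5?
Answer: -1/1743732255 - 9801*√665/5320 ≈ -47.508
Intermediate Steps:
v = -1/40855 ≈ -2.4477e-5
b = 8*√665 (b = √42560 = 8*√665 ≈ 206.30)
(-9796 - B(73))/b + v/42681 = (-9796 - 1*5)/((8*√665)) - 1/40855/42681 = (-9796 - 5)*(√665/5320) - 1/40855*1/42681 = -9801*√665/5320 - 1/1743732255 = -1/1743732255 - 9801*√665/5320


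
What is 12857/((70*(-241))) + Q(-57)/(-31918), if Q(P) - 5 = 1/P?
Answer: -11697932731/15346014810 ≈ -0.76228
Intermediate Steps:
Q(P) = 5 + 1/P
12857/((70*(-241))) + Q(-57)/(-31918) = 12857/((70*(-241))) + (5 + 1/(-57))/(-31918) = 12857/(-16870) + (5 - 1/57)*(-1/31918) = 12857*(-1/16870) + (284/57)*(-1/31918) = -12857/16870 - 142/909663 = -11697932731/15346014810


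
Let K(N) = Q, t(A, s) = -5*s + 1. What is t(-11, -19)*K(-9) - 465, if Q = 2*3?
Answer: 111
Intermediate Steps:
t(A, s) = 1 - 5*s
Q = 6
K(N) = 6
t(-11, -19)*K(-9) - 465 = (1 - 5*(-19))*6 - 465 = (1 + 95)*6 - 465 = 96*6 - 465 = 576 - 465 = 111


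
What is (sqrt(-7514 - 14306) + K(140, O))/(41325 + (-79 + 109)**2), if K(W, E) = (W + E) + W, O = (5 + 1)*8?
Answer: 328/42225 + 2*I*sqrt(5455)/42225 ≈ 0.0077679 + 0.0034983*I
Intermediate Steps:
O = 48 (O = 6*8 = 48)
K(W, E) = E + 2*W (K(W, E) = (E + W) + W = E + 2*W)
(sqrt(-7514 - 14306) + K(140, O))/(41325 + (-79 + 109)**2) = (sqrt(-7514 - 14306) + (48 + 2*140))/(41325 + (-79 + 109)**2) = (sqrt(-21820) + (48 + 280))/(41325 + 30**2) = (2*I*sqrt(5455) + 328)/(41325 + 900) = (328 + 2*I*sqrt(5455))/42225 = (328 + 2*I*sqrt(5455))*(1/42225) = 328/42225 + 2*I*sqrt(5455)/42225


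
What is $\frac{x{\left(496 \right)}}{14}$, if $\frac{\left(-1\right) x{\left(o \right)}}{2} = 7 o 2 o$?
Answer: $-492032$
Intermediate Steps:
$x{\left(o \right)} = - 28 o^{2}$ ($x{\left(o \right)} = - 2 \cdot 7 o 2 o = - 2 \cdot 7 \cdot 2 o o = - 2 \cdot 14 o o = - 2 \cdot 14 o^{2} = - 28 o^{2}$)
$\frac{x{\left(496 \right)}}{14} = \frac{\left(-28\right) 496^{2}}{14} = \left(-28\right) 246016 \cdot \frac{1}{14} = \left(-6888448\right) \frac{1}{14} = -492032$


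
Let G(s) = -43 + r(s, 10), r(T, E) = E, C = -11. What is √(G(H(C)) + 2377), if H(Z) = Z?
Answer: 2*√586 ≈ 48.415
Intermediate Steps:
G(s) = -33 (G(s) = -43 + 10 = -33)
√(G(H(C)) + 2377) = √(-33 + 2377) = √2344 = 2*√586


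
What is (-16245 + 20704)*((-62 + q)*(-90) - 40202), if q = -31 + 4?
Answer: -143544128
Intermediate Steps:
q = -27
(-16245 + 20704)*((-62 + q)*(-90) - 40202) = (-16245 + 20704)*((-62 - 27)*(-90) - 40202) = 4459*(-89*(-90) - 40202) = 4459*(8010 - 40202) = 4459*(-32192) = -143544128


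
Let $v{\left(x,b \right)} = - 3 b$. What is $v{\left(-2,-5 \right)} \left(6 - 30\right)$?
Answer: $-360$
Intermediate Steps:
$v{\left(-2,-5 \right)} \left(6 - 30\right) = \left(-3\right) \left(-5\right) \left(6 - 30\right) = 15 \left(-24\right) = -360$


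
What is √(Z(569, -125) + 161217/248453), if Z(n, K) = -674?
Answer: I*√41565219175565/248453 ≈ 25.949*I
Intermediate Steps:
√(Z(569, -125) + 161217/248453) = √(-674 + 161217/248453) = √(-167296105/248453) = I*√41565219175565/248453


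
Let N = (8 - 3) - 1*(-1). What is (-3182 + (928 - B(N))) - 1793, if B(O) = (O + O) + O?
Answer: -4065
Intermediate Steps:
N = 6 (N = 5 + 1 = 6)
B(O) = 3*O (B(O) = 2*O + O = 3*O)
(-3182 + (928 - B(N))) - 1793 = (-3182 + (928 - 3*6)) - 1793 = (-3182 + (928 - 1*18)) - 1793 = (-3182 + (928 - 18)) - 1793 = (-3182 + 910) - 1793 = -2272 - 1793 = -4065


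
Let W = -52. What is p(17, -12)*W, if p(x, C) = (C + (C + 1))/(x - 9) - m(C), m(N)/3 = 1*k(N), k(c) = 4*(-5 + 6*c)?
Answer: -95797/2 ≈ -47899.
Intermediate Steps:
k(c) = -20 + 24*c
m(N) = -60 + 72*N (m(N) = 3*(1*(-20 + 24*N)) = 3*(-20 + 24*N) = -60 + 72*N)
p(x, C) = 60 - 72*C + (1 + 2*C)/(-9 + x) (p(x, C) = (C + (C + 1))/(x - 9) - (-60 + 72*C) = (C + (1 + C))/(-9 + x) + (60 - 72*C) = (1 + 2*C)/(-9 + x) + (60 - 72*C) = 60 - 72*C + (1 + 2*C)/(-9 + x))
p(17, -12)*W = ((-539 + 650*(-12) - 12*17*(-5 + 6*(-12)))/(-9 + 17))*(-52) = ((-539 - 7800 - 12*17*(-5 - 72))/8)*(-52) = ((-539 - 7800 - 12*17*(-77))/8)*(-52) = ((-539 - 7800 + 15708)/8)*(-52) = ((⅛)*7369)*(-52) = (7369/8)*(-52) = -95797/2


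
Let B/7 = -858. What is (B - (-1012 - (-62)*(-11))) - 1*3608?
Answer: -7920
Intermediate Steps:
B = -6006 (B = 7*(-858) = -6006)
(B - (-1012 - (-62)*(-11))) - 1*3608 = (-6006 - (-1012 - (-62)*(-11))) - 1*3608 = (-6006 - (-1012 - 1*682)) - 3608 = (-6006 - (-1012 - 682)) - 3608 = (-6006 - 1*(-1694)) - 3608 = (-6006 + 1694) - 3608 = -4312 - 3608 = -7920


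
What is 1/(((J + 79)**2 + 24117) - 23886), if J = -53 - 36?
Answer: 1/331 ≈ 0.0030211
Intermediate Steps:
J = -89
1/(((J + 79)**2 + 24117) - 23886) = 1/(((-89 + 79)**2 + 24117) - 23886) = 1/(((-10)**2 + 24117) - 23886) = 1/((100 + 24117) - 23886) = 1/(24217 - 23886) = 1/331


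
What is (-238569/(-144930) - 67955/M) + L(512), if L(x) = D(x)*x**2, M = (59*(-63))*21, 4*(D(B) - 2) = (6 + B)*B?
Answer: 65545313441342387741/3770933670 ≈ 1.7382e+10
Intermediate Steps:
D(B) = 2 + B*(6 + B)/4 (D(B) = 2 + ((6 + B)*B)/4 = 2 + (B*(6 + B))/4 = 2 + B*(6 + B)/4)
M = -78057 (M = -3717*21 = -78057)
L(x) = x**2*(2 + x**2/4 + 3*x/2) (L(x) = (2 + x**2/4 + 3*x/2)*x**2 = x**2*(2 + x**2/4 + 3*x/2))
(-238569/(-144930) - 67955/M) + L(512) = (-238569/(-144930) - 67955/(-78057)) + (1/4)*512**2*(8 + 512**2 + 6*512) = (-238569*(-1/144930) - 67955*(-1/78057)) + (1/4)*262144*(8 + 262144 + 3072) = (79523/48310 + 67955/78057) + (1/4)*262144*265224 = 9490232861/3770933670 + 17381720064 = 65545313441342387741/3770933670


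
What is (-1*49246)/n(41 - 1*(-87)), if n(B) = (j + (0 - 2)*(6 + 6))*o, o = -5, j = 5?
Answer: -49246/95 ≈ -518.38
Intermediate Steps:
n(B) = 95 (n(B) = (5 + (0 - 2)*(6 + 6))*(-5) = (5 - 2*12)*(-5) = (5 - 24)*(-5) = -19*(-5) = 95)
(-1*49246)/n(41 - 1*(-87)) = -1*49246/95 = -49246*1/95 = -49246/95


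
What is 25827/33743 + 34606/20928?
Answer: 854108857/353086752 ≈ 2.4190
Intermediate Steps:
25827/33743 + 34606/20928 = 25827*(1/33743) + 34606*(1/20928) = 25827/33743 + 17303/10464 = 854108857/353086752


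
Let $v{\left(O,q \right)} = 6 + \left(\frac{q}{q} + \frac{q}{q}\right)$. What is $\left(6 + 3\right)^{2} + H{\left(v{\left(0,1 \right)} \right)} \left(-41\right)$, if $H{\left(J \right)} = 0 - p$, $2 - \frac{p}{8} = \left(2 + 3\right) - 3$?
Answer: $81$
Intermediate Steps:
$p = 0$ ($p = 16 - 8 \left(\left(2 + 3\right) - 3\right) = 16 - 8 \left(5 - 3\right) = 16 - 16 = 0$)
$v{\left(O,q \right)} = 8$ ($v{\left(O,q \right)} = 6 + \left(1 + 1\right) = 6 + 2 = 8$)
$H{\left(J \right)} = 0$ ($H{\left(J \right)} = 0 - 0 = 0 + 0 = 0$)
$\left(6 + 3\right)^{2} + H{\left(v{\left(0,1 \right)} \right)} \left(-41\right) = \left(6 + 3\right)^{2} + 0 \left(-41\right) = 9^{2} + 0 = 81 + 0 = 81$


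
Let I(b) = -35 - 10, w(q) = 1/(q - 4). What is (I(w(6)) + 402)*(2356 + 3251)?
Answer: 2001699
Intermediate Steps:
w(q) = 1/(-4 + q)
I(b) = -45 (I(b) = -35 - 1*10 = -35 - 10 = -45)
(I(w(6)) + 402)*(2356 + 3251) = (-45 + 402)*(2356 + 3251) = 357*5607 = 2001699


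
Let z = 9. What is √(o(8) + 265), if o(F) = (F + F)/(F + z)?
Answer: √76857/17 ≈ 16.308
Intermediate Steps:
o(F) = 2*F/(9 + F) (o(F) = (F + F)/(F + 9) = (2*F)/(9 + F) = 2*F/(9 + F))
√(o(8) + 265) = √(2*8/(9 + 8) + 265) = √(2*8/17 + 265) = √(2*8*(1/17) + 265) = √(16/17 + 265) = √(4521/17) = √76857/17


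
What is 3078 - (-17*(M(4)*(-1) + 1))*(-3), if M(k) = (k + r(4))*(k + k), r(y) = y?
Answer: 6291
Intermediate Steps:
M(k) = 2*k*(4 + k) (M(k) = (k + 4)*(k + k) = (4 + k)*(2*k) = 2*k*(4 + k))
3078 - (-17*(M(4)*(-1) + 1))*(-3) = 3078 - (-17*((2*4*(4 + 4))*(-1) + 1))*(-3) = 3078 - (-17*((2*4*8)*(-1) + 1))*(-3) = 3078 - (-17*(64*(-1) + 1))*(-3) = 3078 - (-17*(-64 + 1))*(-3) = 3078 - (-17*(-63))*(-3) = 3078 - 1071*(-3) = 3078 - 1*(-3213) = 3078 + 3213 = 6291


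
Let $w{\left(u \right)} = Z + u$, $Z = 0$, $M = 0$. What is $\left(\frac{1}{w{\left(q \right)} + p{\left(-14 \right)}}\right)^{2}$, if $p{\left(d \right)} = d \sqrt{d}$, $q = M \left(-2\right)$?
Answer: $- \frac{1}{2744} \approx -0.00036443$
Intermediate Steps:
$q = 0$ ($q = 0 \left(-2\right) = 0$)
$w{\left(u \right)} = u$ ($w{\left(u \right)} = 0 + u = u$)
$p{\left(d \right)} = d^{\frac{3}{2}}$
$\left(\frac{1}{w{\left(q \right)} + p{\left(-14 \right)}}\right)^{2} = \left(\frac{1}{0 + \left(-14\right)^{\frac{3}{2}}}\right)^{2} = \left(\frac{1}{0 - 14 i \sqrt{14}}\right)^{2} = \left(\frac{1}{\left(-14\right) i \sqrt{14}}\right)^{2} = \left(\frac{i \sqrt{14}}{196}\right)^{2} = - \frac{1}{2744}$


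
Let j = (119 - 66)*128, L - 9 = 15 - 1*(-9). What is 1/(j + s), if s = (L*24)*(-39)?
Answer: -1/24104 ≈ -4.1487e-5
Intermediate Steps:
L = 33 (L = 9 + (15 - 1*(-9)) = 9 + (15 + 9) = 9 + 24 = 33)
j = 6784 (j = 53*128 = 6784)
s = -30888 (s = (33*24)*(-39) = 792*(-39) = -30888)
1/(j + s) = 1/(6784 - 30888) = 1/(-24104) = -1/24104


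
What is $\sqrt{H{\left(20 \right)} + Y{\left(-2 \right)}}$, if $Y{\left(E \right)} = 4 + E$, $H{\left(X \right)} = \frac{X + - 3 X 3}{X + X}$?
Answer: $i \sqrt{2} \approx 1.4142 i$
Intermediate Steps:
$H{\left(X \right)} = -4$ ($H{\left(X \right)} = \frac{X - 9 X}{2 X} = - 8 X \frac{1}{2 X} = -4$)
$\sqrt{H{\left(20 \right)} + Y{\left(-2 \right)}} = \sqrt{-4 + \left(4 - 2\right)} = \sqrt{-4 + 2} = \sqrt{-2} = i \sqrt{2}$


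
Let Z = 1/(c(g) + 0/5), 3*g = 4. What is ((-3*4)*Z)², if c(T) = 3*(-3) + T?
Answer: 1296/529 ≈ 2.4499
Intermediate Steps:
g = 4/3 (g = (⅓)*4 = 4/3 ≈ 1.3333)
c(T) = -9 + T
Z = -3/23 (Z = 1/((-9 + 4/3) + 0/5) = 1/(-23/3 + 0*(⅕)) = 1/(-23/3 + 0) = 1/(-23/3) = -3/23 ≈ -0.13043)
((-3*4)*Z)² = (-3*4*(-3/23))² = (-12*(-3/23))² = (36/23)² = 1296/529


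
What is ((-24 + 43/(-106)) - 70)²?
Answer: 100140049/11236 ≈ 8912.4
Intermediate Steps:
((-24 + 43/(-106)) - 70)² = ((-24 + 43*(-1/106)) - 70)² = ((-24 - 43/106) - 70)² = (-2587/106 - 70)² = (-10007/106)² = 100140049/11236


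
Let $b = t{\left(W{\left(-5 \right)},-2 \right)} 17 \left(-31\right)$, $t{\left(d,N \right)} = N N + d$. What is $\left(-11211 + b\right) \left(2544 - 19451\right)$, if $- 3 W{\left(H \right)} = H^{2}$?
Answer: $\frac{452803274}{3} \approx 1.5093 \cdot 10^{8}$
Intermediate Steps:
$W{\left(H \right)} = - \frac{H^{2}}{3}$
$t{\left(d,N \right)} = d + N^{2}$ ($t{\left(d,N \right)} = N^{2} + d = d + N^{2}$)
$b = \frac{6851}{3}$ ($b = \left(- \frac{\left(-5\right)^{2}}{3} + \left(-2\right)^{2}\right) 17 \left(-31\right) = \left(\left(- \frac{1}{3}\right) 25 + 4\right) 17 \left(-31\right) = \left(- \frac{25}{3} + 4\right) 17 \left(-31\right) = \left(- \frac{13}{3}\right) 17 \left(-31\right) = \left(- \frac{221}{3}\right) \left(-31\right) = \frac{6851}{3} \approx 2283.7$)
$\left(-11211 + b\right) \left(2544 - 19451\right) = \left(-11211 + \frac{6851}{3}\right) \left(2544 - 19451\right) = \left(- \frac{26782}{3}\right) \left(-16907\right) = \frac{452803274}{3}$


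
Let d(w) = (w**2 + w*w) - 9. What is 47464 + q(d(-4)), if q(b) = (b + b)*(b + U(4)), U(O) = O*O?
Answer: 49258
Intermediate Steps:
U(O) = O**2
d(w) = -9 + 2*w**2 (d(w) = (w**2 + w**2) - 9 = 2*w**2 - 9 = -9 + 2*w**2)
q(b) = 2*b*(16 + b) (q(b) = (b + b)*(b + 4**2) = (2*b)*(b + 16) = (2*b)*(16 + b) = 2*b*(16 + b))
47464 + q(d(-4)) = 47464 + 2*(-9 + 2*(-4)**2)*(16 + (-9 + 2*(-4)**2)) = 47464 + 2*(-9 + 2*16)*(16 + (-9 + 2*16)) = 47464 + 2*(-9 + 32)*(16 + (-9 + 32)) = 47464 + 2*23*(16 + 23) = 47464 + 2*23*39 = 47464 + 1794 = 49258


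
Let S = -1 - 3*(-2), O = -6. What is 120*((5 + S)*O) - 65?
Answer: -7265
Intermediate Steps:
S = 5 (S = -1 + 6 = 5)
120*((5 + S)*O) - 65 = 120*((5 + 5)*(-6)) - 65 = 120*(10*(-6)) - 65 = 120*(-60) - 65 = -7200 - 65 = -7265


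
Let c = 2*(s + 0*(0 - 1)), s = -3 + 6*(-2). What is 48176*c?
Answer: -1445280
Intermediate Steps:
s = -15 (s = -3 - 12 = -15)
c = -30 (c = 2*(-15 + 0*(0 - 1)) = 2*(-15 + 0*(-1)) = 2*(-15 + 0) = 2*(-15) = -30)
48176*c = 48176*(-30) = -1445280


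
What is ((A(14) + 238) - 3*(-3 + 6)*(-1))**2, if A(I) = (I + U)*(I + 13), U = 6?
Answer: 619369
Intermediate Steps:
A(I) = (6 + I)*(13 + I) (A(I) = (I + 6)*(I + 13) = (6 + I)*(13 + I))
((A(14) + 238) - 3*(-3 + 6)*(-1))**2 = (((78 + 14**2 + 19*14) + 238) - 3*(-3 + 6)*(-1))**2 = (((78 + 196 + 266) + 238) - 3*3*(-1))**2 = ((540 + 238) - 9*(-1))**2 = (778 + 9)**2 = 787**2 = 619369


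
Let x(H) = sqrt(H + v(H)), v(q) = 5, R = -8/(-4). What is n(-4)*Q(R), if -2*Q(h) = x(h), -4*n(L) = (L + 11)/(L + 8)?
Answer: 7*sqrt(7)/32 ≈ 0.57876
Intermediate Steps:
R = 2 (R = -8*(-1/4) = 2)
n(L) = -(11 + L)/(4*(8 + L)) (n(L) = -(L + 11)/(4*(L + 8)) = -(11 + L)/(4*(8 + L)))
x(H) = sqrt(5 + H) (x(H) = sqrt(H + 5) = sqrt(5 + H))
Q(h) = -sqrt(5 + h)/2
n(-4)*Q(R) = ((-11 - 1*(-4))/(4*(8 - 4)))*(-sqrt(5 + 2)/2) = ((1/4)*(-11 + 4)/4)*(-sqrt(7)/2) = ((1/4)*(1/4)*(-7))*(-sqrt(7)/2) = -(-7)*sqrt(7)/32 = 7*sqrt(7)/32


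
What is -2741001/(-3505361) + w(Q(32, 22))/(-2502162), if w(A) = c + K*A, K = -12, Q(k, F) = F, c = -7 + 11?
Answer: 263820766847/337345426557 ≈ 0.78205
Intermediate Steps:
c = 4
w(A) = 4 - 12*A
-2741001/(-3505361) + w(Q(32, 22))/(-2502162) = -2741001/(-3505361) + (4 - 12*22)/(-2502162) = -2741001*(-1/3505361) + (4 - 264)*(-1/2502162) = 2741001/3505361 - 260*(-1/2502162) = 2741001/3505361 + 10/96237 = 263820766847/337345426557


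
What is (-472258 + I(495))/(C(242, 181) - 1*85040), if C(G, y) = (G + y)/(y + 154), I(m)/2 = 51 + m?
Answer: 157840610/28487977 ≈ 5.5406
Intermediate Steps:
I(m) = 102 + 2*m (I(m) = 2*(51 + m) = 102 + 2*m)
C(G, y) = (G + y)/(154 + y)
(-472258 + I(495))/(C(242, 181) - 1*85040) = (-472258 + (102 + 2*495))/((242 + 181)/(154 + 181) - 1*85040) = (-472258 + (102 + 990))/(423/335 - 85040) = (-472258 + 1092)/((1/335)*423 - 85040) = -471166/(423/335 - 85040) = -471166/(-28487977/335) = -471166*(-335/28487977) = 157840610/28487977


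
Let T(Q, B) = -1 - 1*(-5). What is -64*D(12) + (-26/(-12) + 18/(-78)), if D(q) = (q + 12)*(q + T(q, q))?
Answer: -1916777/78 ≈ -24574.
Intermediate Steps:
T(Q, B) = 4 (T(Q, B) = -1 + 5 = 4)
D(q) = (4 + q)*(12 + q) (D(q) = (q + 12)*(q + 4) = (12 + q)*(4 + q) = (4 + q)*(12 + q))
-64*D(12) + (-26/(-12) + 18/(-78)) = -64*(48 + 12**2 + 16*12) + (-26/(-12) + 18/(-78)) = -64*(48 + 144 + 192) + (-26*(-1/12) + 18*(-1/78)) = -64*384 + (13/6 - 3/13) = -24576 + 151/78 = -1916777/78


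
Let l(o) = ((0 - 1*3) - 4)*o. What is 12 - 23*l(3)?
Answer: 495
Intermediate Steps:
l(o) = -7*o (l(o) = ((0 - 3) - 4)*o = (-3 - 4)*o = -7*o)
12 - 23*l(3) = 12 - (-161)*3 = 12 - 23*(-21) = 12 + 483 = 495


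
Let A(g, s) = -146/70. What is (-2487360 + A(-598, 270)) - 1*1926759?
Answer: -154494238/35 ≈ -4.4141e+6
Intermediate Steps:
A(g, s) = -73/35 (A(g, s) = -146*1/70 = -73/35)
(-2487360 + A(-598, 270)) - 1*1926759 = (-2487360 - 73/35) - 1*1926759 = -87057673/35 - 1926759 = -154494238/35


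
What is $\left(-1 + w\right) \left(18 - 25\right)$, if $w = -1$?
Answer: $14$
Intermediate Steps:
$\left(-1 + w\right) \left(18 - 25\right) = \left(-1 - 1\right) \left(18 - 25\right) = \left(-2\right) \left(-7\right) = 14$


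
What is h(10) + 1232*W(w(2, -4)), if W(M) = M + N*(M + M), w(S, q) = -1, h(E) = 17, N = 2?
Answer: -6143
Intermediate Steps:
W(M) = 5*M (W(M) = M + 2*(M + M) = M + 2*(2*M) = M + 4*M = 5*M)
h(10) + 1232*W(w(2, -4)) = 17 + 1232*(5*(-1)) = 17 + 1232*(-5) = 17 - 6160 = -6143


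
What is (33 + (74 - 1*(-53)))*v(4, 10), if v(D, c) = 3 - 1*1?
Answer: 320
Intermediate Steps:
v(D, c) = 2 (v(D, c) = 3 - 1 = 2)
(33 + (74 - 1*(-53)))*v(4, 10) = (33 + (74 - 1*(-53)))*2 = (33 + (74 + 53))*2 = (33 + 127)*2 = 160*2 = 320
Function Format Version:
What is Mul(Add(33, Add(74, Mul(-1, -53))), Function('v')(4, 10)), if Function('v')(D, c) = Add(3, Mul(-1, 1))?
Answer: 320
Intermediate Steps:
Function('v')(D, c) = 2 (Function('v')(D, c) = Add(3, -1) = 2)
Mul(Add(33, Add(74, Mul(-1, -53))), Function('v')(4, 10)) = Mul(Add(33, Add(74, Mul(-1, -53))), 2) = Mul(Add(33, Add(74, 53)), 2) = Mul(Add(33, 127), 2) = Mul(160, 2) = 320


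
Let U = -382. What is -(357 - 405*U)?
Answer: -155067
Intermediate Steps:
-(357 - 405*U) = -(357 - 405*(-382)) = -(357 + 154710) = -1*155067 = -155067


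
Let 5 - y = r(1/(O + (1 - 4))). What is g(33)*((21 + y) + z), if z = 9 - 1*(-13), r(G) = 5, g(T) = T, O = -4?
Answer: 1419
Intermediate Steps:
z = 22 (z = 9 + 13 = 22)
y = 0 (y = 5 - 1*5 = 5 - 5 = 0)
g(33)*((21 + y) + z) = 33*((21 + 0) + 22) = 33*(21 + 22) = 33*43 = 1419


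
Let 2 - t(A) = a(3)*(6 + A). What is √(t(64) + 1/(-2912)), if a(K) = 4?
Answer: I*√147335734/728 ≈ 16.673*I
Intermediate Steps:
t(A) = -22 - 4*A (t(A) = 2 - 4*(6 + A) = 2 - (24 + 4*A) = 2 + (-24 - 4*A) = -22 - 4*A)
√(t(64) + 1/(-2912)) = √((-22 - 4*64) + 1/(-2912)) = √((-22 - 256) - 1/2912) = √(-278 - 1/2912) = √(-809537/2912) = I*√147335734/728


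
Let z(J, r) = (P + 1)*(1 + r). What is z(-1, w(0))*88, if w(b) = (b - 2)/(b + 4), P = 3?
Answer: 176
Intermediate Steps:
w(b) = (-2 + b)/(4 + b)
z(J, r) = 4 + 4*r (z(J, r) = (3 + 1)*(1 + r) = 4*(1 + r) = 4 + 4*r)
z(-1, w(0))*88 = (4 + 4*((-2 + 0)/(4 + 0)))*88 = (4 + 4*(-2/4))*88 = (4 + 4*((¼)*(-2)))*88 = (4 + 4*(-½))*88 = (4 - 2)*88 = 2*88 = 176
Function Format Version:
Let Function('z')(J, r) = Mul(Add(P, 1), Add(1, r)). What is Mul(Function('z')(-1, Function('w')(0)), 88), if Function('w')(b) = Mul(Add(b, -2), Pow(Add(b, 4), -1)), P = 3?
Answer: 176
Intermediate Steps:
Function('w')(b) = Mul(Pow(Add(4, b), -1), Add(-2, b)) (Function('w')(b) = Mul(Add(-2, b), Pow(Add(4, b), -1)) = Mul(Pow(Add(4, b), -1), Add(-2, b)))
Function('z')(J, r) = Add(4, Mul(4, r)) (Function('z')(J, r) = Mul(Add(3, 1), Add(1, r)) = Mul(4, Add(1, r)) = Add(4, Mul(4, r)))
Mul(Function('z')(-1, Function('w')(0)), 88) = Mul(Add(4, Mul(4, Mul(Pow(Add(4, 0), -1), Add(-2, 0)))), 88) = Mul(Add(4, Mul(4, Mul(Pow(4, -1), -2))), 88) = Mul(Add(4, Mul(4, Mul(Rational(1, 4), -2))), 88) = Mul(Add(4, Mul(4, Rational(-1, 2))), 88) = Mul(Add(4, -2), 88) = Mul(2, 88) = 176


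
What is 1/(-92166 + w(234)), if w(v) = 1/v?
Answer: -234/21566843 ≈ -1.0850e-5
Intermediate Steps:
1/(-92166 + w(234)) = 1/(-92166 + 1/234) = 1/(-21566843/234) = -234/21566843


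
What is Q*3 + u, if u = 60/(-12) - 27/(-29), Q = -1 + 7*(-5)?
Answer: -3250/29 ≈ -112.07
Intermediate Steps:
Q = -36 (Q = -1 - 35 = -36)
u = -118/29 (u = 60*(-1/12) - 27*(-1/29) = -5 + 27/29 = -118/29 ≈ -4.0690)
Q*3 + u = -36*3 - 118/29 = -108 - 118/29 = -3250/29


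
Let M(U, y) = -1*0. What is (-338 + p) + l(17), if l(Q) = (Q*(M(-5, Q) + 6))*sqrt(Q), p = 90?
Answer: -248 + 102*sqrt(17) ≈ 172.56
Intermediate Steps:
M(U, y) = 0
l(Q) = 6*Q**(3/2) (l(Q) = (Q*(0 + 6))*sqrt(Q) = (Q*6)*sqrt(Q) = (6*Q)*sqrt(Q) = 6*Q**(3/2))
(-338 + p) + l(17) = (-338 + 90) + 6*17**(3/2) = -248 + 6*(17*sqrt(17)) = -248 + 102*sqrt(17)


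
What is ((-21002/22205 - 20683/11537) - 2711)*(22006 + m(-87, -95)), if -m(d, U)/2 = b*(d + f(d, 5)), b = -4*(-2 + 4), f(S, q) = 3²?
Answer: -14431025234147192/256179085 ≈ -5.6332e+7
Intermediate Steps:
f(S, q) = 9
b = -8 (b = -4*2 = -8)
m(d, U) = 144 + 16*d (m(d, U) = -(-16)*(d + 9) = -(-16)*(9 + d) = -2*(-72 - 8*d) = 144 + 16*d)
((-21002/22205 - 20683/11537) - 2711)*(22006 + m(-87, -95)) = ((-21002/22205 - 20683/11537) - 2711)*(22006 + (144 + 16*(-87))) = ((-21002*1/22205 - 20683*1/11537) - 2711)*(22006 + (144 - 1392)) = ((-21002/22205 - 20683/11537) - 2711)*(22006 - 1248) = (-701566089/256179085 - 2711)*20758 = -695203065524/256179085*20758 = -14431025234147192/256179085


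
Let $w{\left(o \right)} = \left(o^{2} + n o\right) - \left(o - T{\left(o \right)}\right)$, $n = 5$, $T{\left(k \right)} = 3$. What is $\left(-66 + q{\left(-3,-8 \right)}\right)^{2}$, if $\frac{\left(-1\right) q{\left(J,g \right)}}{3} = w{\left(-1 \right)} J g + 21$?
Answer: $16641$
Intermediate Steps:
$w{\left(o \right)} = 3 + o^{2} + 4 o$ ($w{\left(o \right)} = \left(o^{2} + 5 o\right) - \left(-3 + o\right) = 3 + o^{2} + 4 o$)
$q{\left(J,g \right)} = -63$ ($q{\left(J,g \right)} = - 3 \left(\left(3 + \left(-1\right)^{2} + 4 \left(-1\right)\right) J g + 21\right) = - 3 \left(\left(3 + 1 - 4\right) J g + 21\right) = - 3 \left(0 J g + 21\right) = - 3 \left(0 g + 21\right) = - 3 \left(0 + 21\right) = \left(-3\right) 21 = -63$)
$\left(-66 + q{\left(-3,-8 \right)}\right)^{2} = \left(-66 - 63\right)^{2} = \left(-129\right)^{2} = 16641$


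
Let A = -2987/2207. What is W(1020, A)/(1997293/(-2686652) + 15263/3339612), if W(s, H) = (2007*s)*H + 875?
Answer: 1371175446934055806758/365764857573847 ≈ 3.7488e+6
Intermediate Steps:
A = -2987/2207 (A = -2987*1/2207 = -2987/2207 ≈ -1.3534)
W(s, H) = 875 + 2007*H*s (W(s, H) = 2007*H*s + 875 = 875 + 2007*H*s)
W(1020, A)/(1997293/(-2686652) + 15263/3339612) = (875 + 2007*(-2987/2207)*1020)/(1997293/(-2686652) + 15263/3339612) = (875 - 6114807180/2207)/(1997293*(-1/2686652) + 15263*(1/3339612)) = -6112876055/(2207*(-1997293/2686652 + 15263/3339612)) = -6112876055/(2207*(-828647162605/1121546907378)) = -6112876055/2207*(-1121546907378/828647162605) = 1371175446934055806758/365764857573847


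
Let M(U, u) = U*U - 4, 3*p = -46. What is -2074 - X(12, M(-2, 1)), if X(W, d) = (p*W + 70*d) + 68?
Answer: -1958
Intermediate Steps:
p = -46/3 (p = (⅓)*(-46) = -46/3 ≈ -15.333)
M(U, u) = -4 + U² (M(U, u) = U² - 4 = -4 + U²)
X(W, d) = 68 + 70*d - 46*W/3 (X(W, d) = (-46*W/3 + 70*d) + 68 = (70*d - 46*W/3) + 68 = 68 + 70*d - 46*W/3)
-2074 - X(12, M(-2, 1)) = -2074 - (68 + 70*(-4 + (-2)²) - 46/3*12) = -2074 - (68 + 70*(-4 + 4) - 184) = -2074 - (68 + 70*0 - 184) = -2074 - (68 + 0 - 184) = -2074 - 1*(-116) = -2074 + 116 = -1958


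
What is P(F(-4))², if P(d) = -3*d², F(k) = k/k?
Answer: 9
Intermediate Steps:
F(k) = 1
P(F(-4))² = (-3*1²)² = (-3*1)² = (-3)² = 9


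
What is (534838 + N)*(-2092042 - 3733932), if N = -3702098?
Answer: 18452374411240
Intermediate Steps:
(534838 + N)*(-2092042 - 3733932) = (534838 - 3702098)*(-2092042 - 3733932) = -3167260*(-5825974) = 18452374411240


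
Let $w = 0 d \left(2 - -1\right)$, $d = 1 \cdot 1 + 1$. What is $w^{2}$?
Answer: $0$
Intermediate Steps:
$d = 2$ ($d = 1 + 1 = 2$)
$w = 0$ ($w = 0 \cdot 2 \left(2 - -1\right) = 0 \left(2 + 1\right) = 0 \cdot 3 = 0$)
$w^{2} = 0^{2} = 0$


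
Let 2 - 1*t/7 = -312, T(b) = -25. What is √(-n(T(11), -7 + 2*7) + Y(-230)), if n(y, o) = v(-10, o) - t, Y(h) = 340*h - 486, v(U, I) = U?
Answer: I*√76478 ≈ 276.55*I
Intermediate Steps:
Y(h) = -486 + 340*h
t = 2198 (t = 14 - 7*(-312) = 14 + 2184 = 2198)
n(y, o) = -2208 (n(y, o) = -10 - 1*2198 = -10 - 2198 = -2208)
√(-n(T(11), -7 + 2*7) + Y(-230)) = √(-1*(-2208) + (-486 + 340*(-230))) = √(2208 + (-486 - 78200)) = √(2208 - 78686) = √(-76478) = I*√76478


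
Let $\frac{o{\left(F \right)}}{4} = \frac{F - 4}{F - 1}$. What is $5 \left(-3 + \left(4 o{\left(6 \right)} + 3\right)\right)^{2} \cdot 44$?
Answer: $\frac{45056}{5} \approx 9011.2$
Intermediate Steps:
$o{\left(F \right)} = \frac{4 \left(-4 + F\right)}{-1 + F}$ ($o{\left(F \right)} = 4 \frac{F - 4}{F - 1} = 4 \frac{-4 + F}{-1 + F} = \frac{4 \left(-4 + F\right)}{-1 + F}$)
$5 \left(-3 + \left(4 o{\left(6 \right)} + 3\right)\right)^{2} \cdot 44 = 5 \left(-3 + \left(4 \frac{4 \left(-4 + 6\right)}{-1 + 6} + 3\right)\right)^{2} \cdot 44 = 5 \left(-3 + \left(4 \cdot 4 \cdot \frac{1}{5} \cdot 2 + 3\right)\right)^{2} \cdot 44 = 5 \left(-3 + \left(4 \cdot \frac{8}{5} + 3\right)\right)^{2} \cdot 44 = 5 \left(-3 + \left(\frac{32}{5} + 3\right)\right)^{2} \cdot 44 = 5 \left(-3 + \frac{47}{5}\right)^{2} \cdot 44 = 5 \left(\frac{32}{5}\right)^{2} \cdot 44 = 5 \cdot \frac{1024}{25} \cdot 44 = \frac{1024}{5} \cdot 44 = \frac{45056}{5}$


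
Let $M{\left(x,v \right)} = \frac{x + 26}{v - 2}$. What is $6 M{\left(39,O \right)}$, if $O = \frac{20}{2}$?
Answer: $\frac{195}{4} \approx 48.75$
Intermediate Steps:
$O = 10$ ($O = 20 \cdot \frac{1}{2} = 10$)
$M{\left(x,v \right)} = \frac{26 + x}{-2 + v}$
$6 M{\left(39,O \right)} = 6 \frac{26 + 39}{-2 + 10} = 6 \cdot \frac{1}{8} \cdot 65 = 6 \cdot \frac{65}{8} = \frac{195}{4}$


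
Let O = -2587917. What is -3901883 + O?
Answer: -6489800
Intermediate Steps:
-3901883 + O = -3901883 - 2587917 = -6489800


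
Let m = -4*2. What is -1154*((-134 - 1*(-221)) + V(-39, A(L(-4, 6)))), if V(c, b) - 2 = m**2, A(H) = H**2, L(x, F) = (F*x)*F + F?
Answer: -176562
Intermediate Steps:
L(x, F) = F + x*F**2 (L(x, F) = x*F**2 + F = F + x*F**2)
m = -8
V(c, b) = 66 (V(c, b) = 2 + (-8)**2 = 2 + 64 = 66)
-1154*((-134 - 1*(-221)) + V(-39, A(L(-4, 6)))) = -1154*((-134 - 1*(-221)) + 66) = -1154*((-134 + 221) + 66) = -1154*(87 + 66) = -1154*153 = -176562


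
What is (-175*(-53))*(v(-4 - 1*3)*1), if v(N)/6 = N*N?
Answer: 2726850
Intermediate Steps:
v(N) = 6*N² (v(N) = 6*(N*N) = 6*N²)
(-175*(-53))*(v(-4 - 1*3)*1) = (-175*(-53))*((6*(-4 - 1*3)²)*1) = 9275*((6*(-4 - 3)²)*1) = 9275*((6*(-7)²)*1) = 9275*((6*49)*1) = 9275*(294*1) = 9275*294 = 2726850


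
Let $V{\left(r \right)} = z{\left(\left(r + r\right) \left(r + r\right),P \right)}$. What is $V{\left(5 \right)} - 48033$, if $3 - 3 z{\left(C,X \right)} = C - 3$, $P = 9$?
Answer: $- \frac{144193}{3} \approx -48064.0$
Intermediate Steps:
$z{\left(C,X \right)} = 2 - \frac{C}{3}$ ($z{\left(C,X \right)} = 1 - \frac{C - 3}{3} = 1 - \frac{-3 + C}{3} = 1 - \left(-1 + \frac{C}{3}\right) = 2 - \frac{C}{3}$)
$V{\left(r \right)} = 2 - \frac{4 r^{2}}{3}$ ($V{\left(r \right)} = 2 - \frac{\left(r + r\right) \left(r + r\right)}{3} = 2 - \frac{2 r 2 r}{3} = 2 - \frac{4 r^{2}}{3}$)
$V{\left(5 \right)} - 48033 = \left(2 - \frac{4 \cdot 5^{2}}{3}\right) - 48033 = \left(2 - \frac{100}{3}\right) - 48033 = - \frac{94}{3} - 48033 = - \frac{144193}{3}$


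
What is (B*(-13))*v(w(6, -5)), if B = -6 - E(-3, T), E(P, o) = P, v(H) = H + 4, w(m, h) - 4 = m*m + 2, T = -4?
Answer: 1794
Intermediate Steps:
w(m, h) = 6 + m² (w(m, h) = 4 + (m*m + 2) = 4 + (m² + 2) = 4 + (2 + m²) = 6 + m²)
v(H) = 4 + H
B = -3 (B = -6 - 1*(-3) = -6 + 3 = -3)
(B*(-13))*v(w(6, -5)) = (-3*(-13))*(4 + (6 + 6²)) = 39*(4 + (6 + 36)) = 39*(4 + 42) = 39*46 = 1794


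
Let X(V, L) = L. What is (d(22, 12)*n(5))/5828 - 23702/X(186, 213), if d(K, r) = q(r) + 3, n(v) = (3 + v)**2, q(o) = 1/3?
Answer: -34522454/310341 ≈ -111.24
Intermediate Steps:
q(o) = 1/3
d(K, r) = 10/3 (d(K, r) = 1/3 + 3 = 10/3)
(d(22, 12)*n(5))/5828 - 23702/X(186, 213) = (10*(3 + 5)**2/3)/5828 - 23702/213 = ((10/3)*8**2)*(1/5828) - 23702*1/213 = ((10/3)*64)*(1/5828) - 23702/213 = (640/3)*(1/5828) - 23702/213 = 160/4371 - 23702/213 = -34522454/310341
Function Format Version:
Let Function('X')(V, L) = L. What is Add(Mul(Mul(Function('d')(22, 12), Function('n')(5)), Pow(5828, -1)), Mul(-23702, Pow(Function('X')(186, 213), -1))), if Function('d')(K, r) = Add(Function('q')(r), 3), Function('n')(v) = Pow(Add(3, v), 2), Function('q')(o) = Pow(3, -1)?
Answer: Rational(-34522454, 310341) ≈ -111.24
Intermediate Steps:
Function('q')(o) = Rational(1, 3)
Function('d')(K, r) = Rational(10, 3) (Function('d')(K, r) = Add(Rational(1, 3), 3) = Rational(10, 3))
Add(Mul(Mul(Function('d')(22, 12), Function('n')(5)), Pow(5828, -1)), Mul(-23702, Pow(Function('X')(186, 213), -1))) = Add(Mul(Mul(Rational(10, 3), Pow(Add(3, 5), 2)), Pow(5828, -1)), Mul(-23702, Pow(213, -1))) = Add(Mul(Mul(Rational(10, 3), Pow(8, 2)), Rational(1, 5828)), Mul(-23702, Rational(1, 213))) = Add(Mul(Mul(Rational(10, 3), 64), Rational(1, 5828)), Rational(-23702, 213)) = Add(Mul(Rational(640, 3), Rational(1, 5828)), Rational(-23702, 213)) = Add(Rational(160, 4371), Rational(-23702, 213)) = Rational(-34522454, 310341)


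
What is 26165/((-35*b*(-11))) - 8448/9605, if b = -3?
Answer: -52214453/2218755 ≈ -23.533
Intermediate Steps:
26165/((-35*b*(-11))) - 8448/9605 = 26165/((-35*(-3)*(-11))) - 8448/9605 = 26165/((105*(-11))) - 8448*1/9605 = 26165/(-1155) - 8448/9605 = 26165*(-1/1155) - 8448/9605 = -5233/231 - 8448/9605 = -52214453/2218755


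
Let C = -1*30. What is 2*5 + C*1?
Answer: -20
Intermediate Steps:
C = -30
2*5 + C*1 = 2*5 - 30*1 = 10 - 30 = -20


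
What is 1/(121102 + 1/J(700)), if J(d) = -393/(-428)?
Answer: 393/47593514 ≈ 8.2574e-6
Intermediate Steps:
J(d) = 393/428 (J(d) = -393*(-1/428) = 393/428)
1/(121102 + 1/J(700)) = 1/(121102 + 1/(393/428)) = 1/(121102 + 428/393) = 1/(47593514/393) = 393/47593514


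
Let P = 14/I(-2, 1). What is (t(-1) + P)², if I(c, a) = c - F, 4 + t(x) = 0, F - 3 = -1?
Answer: 225/4 ≈ 56.250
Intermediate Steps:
F = 2 (F = 3 - 1 = 2)
t(x) = -4 (t(x) = -4 + 0 = -4)
I(c, a) = -2 + c (I(c, a) = c - 1*2 = c - 2 = -2 + c)
P = -7/2 (P = 14/(-2 - 2) = 14/(-4) = 14*(-¼) = -7/2 ≈ -3.5000)
(t(-1) + P)² = (-4 - 7/2)² = (-15/2)² = 225/4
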